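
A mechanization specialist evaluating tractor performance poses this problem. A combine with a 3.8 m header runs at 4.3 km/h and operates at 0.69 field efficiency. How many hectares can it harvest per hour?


C = w * v * eta_f / 10
  = 3.8 * 4.3 * 0.69 / 10
  = 11.27 / 10
  = 1.13 ha/h


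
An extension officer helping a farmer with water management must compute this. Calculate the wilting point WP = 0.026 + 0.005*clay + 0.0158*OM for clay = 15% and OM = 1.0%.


WP = 0.026 + 0.005*15 + 0.0158*1.0
   = 0.026 + 0.0750 + 0.0158
   = 0.1168


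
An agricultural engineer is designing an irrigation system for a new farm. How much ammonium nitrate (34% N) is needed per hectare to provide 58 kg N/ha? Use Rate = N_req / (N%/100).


Rate = N_required / (N_content / 100)
     = 58 / (34 / 100)
     = 58 / 0.34
     = 170.59 kg/ha


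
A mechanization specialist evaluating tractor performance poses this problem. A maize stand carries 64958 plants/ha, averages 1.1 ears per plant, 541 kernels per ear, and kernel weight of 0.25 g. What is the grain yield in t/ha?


Y = density * ears * kernels * kw
  = 64958 * 1.1 * 541 * 0.25 g/ha
  = 9664126.45 g/ha
  = 9664.13 kg/ha = 9.66 t/ha


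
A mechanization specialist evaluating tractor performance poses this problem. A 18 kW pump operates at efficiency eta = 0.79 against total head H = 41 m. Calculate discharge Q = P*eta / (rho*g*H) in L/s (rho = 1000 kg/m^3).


Q = (P * 1000 * eta) / (rho * g * H)
  = (18 * 1000 * 0.79) / (1000 * 9.81 * 41)
  = 14220 / 402210
  = 0.03535 m^3/s = 35.35 L/s


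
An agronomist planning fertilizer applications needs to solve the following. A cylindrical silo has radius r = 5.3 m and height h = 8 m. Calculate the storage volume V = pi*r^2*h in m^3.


V = pi * r^2 * h
  = pi * 5.3^2 * 8
  = pi * 28.09 * 8
  = 705.98 m^3


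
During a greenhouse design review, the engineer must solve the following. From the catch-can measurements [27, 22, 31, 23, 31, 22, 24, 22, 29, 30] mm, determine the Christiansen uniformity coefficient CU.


xbar = 261 / 10 = 26.100
sum|xi - xbar| = 35
CU = 100 * (1 - 35 / (10 * 26.100))
   = 100 * (1 - 0.1341)
   = 86.59%


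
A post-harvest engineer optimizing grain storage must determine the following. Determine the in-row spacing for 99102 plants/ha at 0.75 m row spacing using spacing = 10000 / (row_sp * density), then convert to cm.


spacing = 10000 / (row_sp * density)
        = 10000 / (0.75 * 99102)
        = 10000 / 74326.50
        = 0.13454 m = 13.45 cm


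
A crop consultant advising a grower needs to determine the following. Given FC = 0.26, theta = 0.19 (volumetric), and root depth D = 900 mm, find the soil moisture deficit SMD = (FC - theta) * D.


SMD = (FC - theta) * D
    = (0.26 - 0.19) * 900
    = 0.070 * 900
    = 63 mm


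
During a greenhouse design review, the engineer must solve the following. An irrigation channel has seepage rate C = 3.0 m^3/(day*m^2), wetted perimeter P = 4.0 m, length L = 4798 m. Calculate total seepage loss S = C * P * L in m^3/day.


S = C * P * L
  = 3.0 * 4.0 * 4798
  = 57576 m^3/day


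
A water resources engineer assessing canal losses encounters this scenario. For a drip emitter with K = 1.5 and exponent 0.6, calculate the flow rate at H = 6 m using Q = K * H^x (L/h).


Q = K * H^x
  = 1.5 * 6^0.6
  = 1.5 * 2.9302
  = 4.40 L/h


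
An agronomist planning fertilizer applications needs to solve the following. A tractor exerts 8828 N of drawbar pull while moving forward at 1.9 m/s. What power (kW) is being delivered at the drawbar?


P = F * v / 1000
  = 8828 * 1.9 / 1000
  = 16773.20 / 1000
  = 16.77 kW


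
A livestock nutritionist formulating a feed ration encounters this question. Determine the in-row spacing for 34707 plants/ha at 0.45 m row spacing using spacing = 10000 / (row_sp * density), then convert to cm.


spacing = 10000 / (row_sp * density)
        = 10000 / (0.45 * 34707)
        = 10000 / 15618.15
        = 0.64028 m = 64.03 cm


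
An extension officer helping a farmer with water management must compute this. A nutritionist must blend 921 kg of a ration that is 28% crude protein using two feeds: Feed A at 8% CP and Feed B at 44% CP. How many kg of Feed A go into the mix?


parts_A = CP_b - target = 44 - 28 = 16
parts_B = target - CP_a = 28 - 8 = 20
total_parts = 16 + 20 = 36
Feed A = 921 * 16 / 36 = 409.33 kg
Feed B = 921 * 20 / 36 = 511.67 kg

409.33 kg


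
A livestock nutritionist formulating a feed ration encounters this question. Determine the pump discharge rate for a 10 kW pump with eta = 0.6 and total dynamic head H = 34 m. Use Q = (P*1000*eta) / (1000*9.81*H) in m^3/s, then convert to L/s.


Q = (P * 1000 * eta) / (rho * g * H)
  = (10 * 1000 * 0.6) / (1000 * 9.81 * 34)
  = 6000 / 333540
  = 0.01799 m^3/s = 17.99 L/s


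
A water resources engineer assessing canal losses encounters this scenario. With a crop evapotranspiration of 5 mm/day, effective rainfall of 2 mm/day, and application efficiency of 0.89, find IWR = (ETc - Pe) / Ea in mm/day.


IWR = (ETc - Pe) / Ea
    = (5 - 2) / 0.89
    = 3 / 0.89
    = 3.37 mm/day


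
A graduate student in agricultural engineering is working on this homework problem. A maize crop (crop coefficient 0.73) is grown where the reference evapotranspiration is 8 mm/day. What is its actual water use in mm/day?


ETc = Kc * ET0
    = 0.73 * 8
    = 5.84 mm/day


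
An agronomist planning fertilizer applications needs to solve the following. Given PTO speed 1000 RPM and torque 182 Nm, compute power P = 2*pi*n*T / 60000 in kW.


P = 2*pi*n*T / 60000
  = 2*pi * 1000 * 182 / 60000
  = 1143539.73 / 60000
  = 19.06 kW


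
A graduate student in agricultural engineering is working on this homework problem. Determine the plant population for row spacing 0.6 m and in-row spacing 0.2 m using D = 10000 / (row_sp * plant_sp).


D = 10000 / (row_sp * plant_sp)
  = 10000 / (0.6 * 0.2)
  = 10000 / 0.1200
  = 83333.33 plants/ha


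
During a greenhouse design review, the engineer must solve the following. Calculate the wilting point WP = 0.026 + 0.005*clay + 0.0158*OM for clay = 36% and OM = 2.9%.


WP = 0.026 + 0.005*36 + 0.0158*2.9
   = 0.026 + 0.1800 + 0.0458
   = 0.2518


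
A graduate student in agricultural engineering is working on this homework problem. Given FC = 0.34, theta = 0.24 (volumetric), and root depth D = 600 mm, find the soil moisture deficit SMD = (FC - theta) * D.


SMD = (FC - theta) * D
    = (0.34 - 0.24) * 600
    = 0.100 * 600
    = 60 mm


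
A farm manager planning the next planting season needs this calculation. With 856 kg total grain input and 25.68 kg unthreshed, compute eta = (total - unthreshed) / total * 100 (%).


eta = (total - unthreshed) / total * 100
    = (856 - 25.68) / 856 * 100
    = 830.32 / 856 * 100
    = 97%


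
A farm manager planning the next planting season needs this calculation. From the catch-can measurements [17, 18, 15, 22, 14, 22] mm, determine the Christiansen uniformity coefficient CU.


xbar = 108 / 6 = 18
sum|xi - xbar| = 16
CU = 100 * (1 - 16 / (6 * 18))
   = 100 * (1 - 0.1481)
   = 85.19%


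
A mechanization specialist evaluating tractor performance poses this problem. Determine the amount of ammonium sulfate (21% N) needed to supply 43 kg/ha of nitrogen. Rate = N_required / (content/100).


Rate = N_required / (N_content / 100)
     = 43 / (21 / 100)
     = 43 / 0.21
     = 204.76 kg/ha


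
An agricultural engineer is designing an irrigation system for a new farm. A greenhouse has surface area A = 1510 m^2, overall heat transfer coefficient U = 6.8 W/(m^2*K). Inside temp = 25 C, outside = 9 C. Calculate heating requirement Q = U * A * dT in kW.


dT = 25 - (9) = 16 K
Q = U * A * dT
  = 6.8 * 1510 * 16
  = 164288 W = 164.29 kW


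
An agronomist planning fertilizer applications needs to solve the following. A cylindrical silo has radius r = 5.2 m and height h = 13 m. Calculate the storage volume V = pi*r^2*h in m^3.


V = pi * r^2 * h
  = pi * 5.2^2 * 13
  = pi * 27.04 * 13
  = 1104.33 m^3


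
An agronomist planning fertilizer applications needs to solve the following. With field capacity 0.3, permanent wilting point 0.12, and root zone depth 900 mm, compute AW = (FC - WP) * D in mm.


AW = (FC - WP) * D
   = (0.3 - 0.12) * 900
   = 0.18 * 900
   = 162 mm


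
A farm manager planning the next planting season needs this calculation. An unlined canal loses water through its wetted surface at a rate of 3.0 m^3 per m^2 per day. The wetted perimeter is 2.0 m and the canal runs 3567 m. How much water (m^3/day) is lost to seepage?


S = C * P * L
  = 3.0 * 2.0 * 3567
  = 21402 m^3/day


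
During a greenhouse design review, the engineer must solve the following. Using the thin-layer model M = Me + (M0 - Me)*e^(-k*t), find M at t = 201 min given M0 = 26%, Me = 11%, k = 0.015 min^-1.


M = Me + (M0 - Me) * e^(-k*t)
  = 11 + (26 - 11) * e^(-0.015*201)
  = 11 + 15 * e^(-3.015)
  = 11 + 15 * 0.04905
  = 11 + 0.7357
  = 11.74%


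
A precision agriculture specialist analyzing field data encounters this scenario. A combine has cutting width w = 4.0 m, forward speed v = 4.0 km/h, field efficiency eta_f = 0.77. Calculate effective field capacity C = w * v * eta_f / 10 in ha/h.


C = w * v * eta_f / 10
  = 4.0 * 4.0 * 0.77 / 10
  = 12.32 / 10
  = 1.23 ha/h


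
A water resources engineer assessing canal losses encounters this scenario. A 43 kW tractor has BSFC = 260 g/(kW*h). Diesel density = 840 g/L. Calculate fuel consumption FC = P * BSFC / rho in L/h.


FC = P * BSFC / rho_fuel
   = 43 * 260 / 840
   = 11180 / 840
   = 13.31 L/h


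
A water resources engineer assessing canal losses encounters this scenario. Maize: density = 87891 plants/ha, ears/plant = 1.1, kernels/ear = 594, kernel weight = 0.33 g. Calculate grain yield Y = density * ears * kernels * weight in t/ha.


Y = density * ears * kernels * kw
  = 87891 * 1.1 * 594 * 0.33 g/ha
  = 18951233.20 g/ha
  = 18951.23 kg/ha = 18.95 t/ha


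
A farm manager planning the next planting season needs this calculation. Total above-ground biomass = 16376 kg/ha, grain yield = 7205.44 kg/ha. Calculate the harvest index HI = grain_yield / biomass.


HI = grain_yield / biomass
   = 7205.44 / 16376
   = 0.44


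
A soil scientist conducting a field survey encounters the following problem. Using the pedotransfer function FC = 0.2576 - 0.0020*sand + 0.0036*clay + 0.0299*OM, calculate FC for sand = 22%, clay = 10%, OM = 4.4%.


FC = 0.2576 - 0.0020*22 + 0.0036*10 + 0.0299*4.4
   = 0.2576 - 0.0440 + 0.0360 + 0.1316
   = 0.3812


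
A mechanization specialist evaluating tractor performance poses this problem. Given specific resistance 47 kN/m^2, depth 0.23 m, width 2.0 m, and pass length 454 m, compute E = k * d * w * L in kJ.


E = k * d * w * L
  = 47 * 0.23 * 2.0 * 454
  = 9815.48 kJ


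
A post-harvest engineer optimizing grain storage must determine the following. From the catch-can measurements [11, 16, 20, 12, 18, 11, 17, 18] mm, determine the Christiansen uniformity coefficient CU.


xbar = 123 / 8 = 15.375
sum|xi - xbar| = 24.250
CU = 100 * (1 - 24.250 / (8 * 15.375))
   = 100 * (1 - 0.1972)
   = 80.28%


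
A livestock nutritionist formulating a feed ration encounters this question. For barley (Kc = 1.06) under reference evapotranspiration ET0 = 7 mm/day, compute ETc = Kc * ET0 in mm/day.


ETc = Kc * ET0
    = 1.06 * 7
    = 7.42 mm/day


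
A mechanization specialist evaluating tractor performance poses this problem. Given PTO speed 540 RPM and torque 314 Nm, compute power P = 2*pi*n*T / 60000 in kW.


P = 2*pi*n*T / 60000
  = 2*pi * 540 * 314 / 60000
  = 1065376.90 / 60000
  = 17.76 kW


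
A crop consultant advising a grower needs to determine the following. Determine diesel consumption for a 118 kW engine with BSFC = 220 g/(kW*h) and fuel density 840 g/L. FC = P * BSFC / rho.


FC = P * BSFC / rho_fuel
   = 118 * 220 / 840
   = 25960 / 840
   = 30.90 L/h


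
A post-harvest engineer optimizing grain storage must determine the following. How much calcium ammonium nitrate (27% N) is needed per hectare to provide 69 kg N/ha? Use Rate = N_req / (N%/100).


Rate = N_required / (N_content / 100)
     = 69 / (27 / 100)
     = 69 / 0.27
     = 255.56 kg/ha


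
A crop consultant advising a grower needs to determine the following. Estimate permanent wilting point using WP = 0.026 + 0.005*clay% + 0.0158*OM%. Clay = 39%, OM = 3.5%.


WP = 0.026 + 0.005*39 + 0.0158*3.5
   = 0.026 + 0.1950 + 0.0553
   = 0.2763


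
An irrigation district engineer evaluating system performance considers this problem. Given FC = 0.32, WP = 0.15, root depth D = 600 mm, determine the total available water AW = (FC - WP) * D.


AW = (FC - WP) * D
   = (0.32 - 0.15) * 600
   = 0.17 * 600
   = 102 mm


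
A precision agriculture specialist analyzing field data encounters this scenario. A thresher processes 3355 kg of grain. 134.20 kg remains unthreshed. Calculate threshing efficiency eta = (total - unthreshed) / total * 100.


eta = (total - unthreshed) / total * 100
    = (3355 - 134.20) / 3355 * 100
    = 3220.80 / 3355 * 100
    = 96%


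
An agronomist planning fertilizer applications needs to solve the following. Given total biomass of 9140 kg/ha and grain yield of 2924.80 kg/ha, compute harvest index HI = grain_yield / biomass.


HI = grain_yield / biomass
   = 2924.80 / 9140
   = 0.32


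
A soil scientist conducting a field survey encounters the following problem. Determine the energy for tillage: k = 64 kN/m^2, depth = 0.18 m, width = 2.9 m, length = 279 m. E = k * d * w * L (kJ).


E = k * d * w * L
  = 64 * 0.18 * 2.9 * 279
  = 9320.83 kJ


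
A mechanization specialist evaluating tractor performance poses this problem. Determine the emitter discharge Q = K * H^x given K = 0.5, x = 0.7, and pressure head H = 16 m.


Q = K * H^x
  = 0.5 * 16^0.7
  = 0.5 * 6.9644
  = 3.48 L/h


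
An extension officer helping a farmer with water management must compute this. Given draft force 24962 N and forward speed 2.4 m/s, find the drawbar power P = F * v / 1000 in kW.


P = F * v / 1000
  = 24962 * 2.4 / 1000
  = 59908.80 / 1000
  = 59.91 kW


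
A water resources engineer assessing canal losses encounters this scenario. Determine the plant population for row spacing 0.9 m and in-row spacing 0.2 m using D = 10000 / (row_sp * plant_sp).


D = 10000 / (row_sp * plant_sp)
  = 10000 / (0.9 * 0.2)
  = 10000 / 0.1800
  = 55555.56 plants/ha


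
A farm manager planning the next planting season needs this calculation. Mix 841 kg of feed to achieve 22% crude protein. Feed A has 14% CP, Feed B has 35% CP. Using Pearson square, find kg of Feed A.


parts_A = CP_b - target = 35 - 22 = 13
parts_B = target - CP_a = 22 - 14 = 8
total_parts = 13 + 8 = 21
Feed A = 841 * 13 / 21 = 520.62 kg
Feed B = 841 * 8 / 21 = 320.38 kg

520.62 kg


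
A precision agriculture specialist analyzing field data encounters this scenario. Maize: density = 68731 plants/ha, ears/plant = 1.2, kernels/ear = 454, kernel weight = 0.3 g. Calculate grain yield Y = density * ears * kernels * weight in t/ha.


Y = density * ears * kernels * kw
  = 68731 * 1.2 * 454 * 0.3 g/ha
  = 11233394.64 g/ha
  = 11233.39 kg/ha = 11.23 t/ha


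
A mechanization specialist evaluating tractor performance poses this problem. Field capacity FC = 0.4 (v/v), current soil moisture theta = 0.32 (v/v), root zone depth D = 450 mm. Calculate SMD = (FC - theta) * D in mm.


SMD = (FC - theta) * D
    = (0.4 - 0.32) * 450
    = 0.080 * 450
    = 36 mm


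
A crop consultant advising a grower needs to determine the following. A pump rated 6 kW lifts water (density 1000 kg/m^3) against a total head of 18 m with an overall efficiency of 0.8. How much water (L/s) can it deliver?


Q = (P * 1000 * eta) / (rho * g * H)
  = (6 * 1000 * 0.8) / (1000 * 9.81 * 18)
  = 4800 / 176580
  = 0.02718 m^3/s = 27.18 L/s


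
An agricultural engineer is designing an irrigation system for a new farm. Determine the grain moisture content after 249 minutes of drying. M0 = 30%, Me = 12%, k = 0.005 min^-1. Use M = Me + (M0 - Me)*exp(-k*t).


M = Me + (M0 - Me) * e^(-k*t)
  = 12 + (30 - 12) * e^(-0.005*249)
  = 12 + 18 * e^(-1.245)
  = 12 + 18 * 0.28794
  = 12 + 5.1829
  = 17.18%


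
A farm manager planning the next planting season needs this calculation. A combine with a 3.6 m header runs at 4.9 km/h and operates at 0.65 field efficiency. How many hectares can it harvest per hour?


C = w * v * eta_f / 10
  = 3.6 * 4.9 * 0.65 / 10
  = 11.47 / 10
  = 1.15 ha/h


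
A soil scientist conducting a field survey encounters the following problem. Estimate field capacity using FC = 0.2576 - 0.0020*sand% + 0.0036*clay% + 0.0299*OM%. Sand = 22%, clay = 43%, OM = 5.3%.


FC = 0.2576 - 0.0020*22 + 0.0036*43 + 0.0299*5.3
   = 0.2576 - 0.0440 + 0.1548 + 0.1585
   = 0.5269


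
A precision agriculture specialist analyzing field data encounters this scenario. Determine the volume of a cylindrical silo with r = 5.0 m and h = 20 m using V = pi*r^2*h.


V = pi * r^2 * h
  = pi * 5.0^2 * 20
  = pi * 25 * 20
  = 1570.80 m^3


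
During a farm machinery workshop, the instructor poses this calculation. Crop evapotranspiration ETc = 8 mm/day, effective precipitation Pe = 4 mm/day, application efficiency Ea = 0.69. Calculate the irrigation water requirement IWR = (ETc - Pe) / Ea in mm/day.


IWR = (ETc - Pe) / Ea
    = (8 - 4) / 0.69
    = 4 / 0.69
    = 5.80 mm/day


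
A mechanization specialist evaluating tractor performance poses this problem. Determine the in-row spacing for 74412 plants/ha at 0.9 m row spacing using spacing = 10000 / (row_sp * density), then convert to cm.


spacing = 10000 / (row_sp * density)
        = 10000 / (0.9 * 74412)
        = 10000 / 66970.80
        = 0.14932 m = 14.93 cm


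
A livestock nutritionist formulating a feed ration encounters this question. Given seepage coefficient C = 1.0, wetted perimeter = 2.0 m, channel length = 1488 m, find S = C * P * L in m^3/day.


S = C * P * L
  = 1.0 * 2.0 * 1488
  = 2976 m^3/day


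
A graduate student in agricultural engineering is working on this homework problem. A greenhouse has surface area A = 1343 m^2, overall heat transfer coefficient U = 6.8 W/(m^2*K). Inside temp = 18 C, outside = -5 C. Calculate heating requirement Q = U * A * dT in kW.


dT = 18 - (-5) = 23 K
Q = U * A * dT
  = 6.8 * 1343 * 23
  = 210045.20 W = 210.05 kW


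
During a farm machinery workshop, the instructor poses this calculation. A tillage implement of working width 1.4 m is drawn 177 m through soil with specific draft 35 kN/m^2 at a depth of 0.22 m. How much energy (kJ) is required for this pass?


E = k * d * w * L
  = 35 * 0.22 * 1.4 * 177
  = 1908.06 kJ


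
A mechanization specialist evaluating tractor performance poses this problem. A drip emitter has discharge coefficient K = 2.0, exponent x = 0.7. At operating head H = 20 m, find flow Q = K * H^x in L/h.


Q = K * H^x
  = 2.0 * 20^0.7
  = 2.0 * 8.1418
  = 16.28 L/h


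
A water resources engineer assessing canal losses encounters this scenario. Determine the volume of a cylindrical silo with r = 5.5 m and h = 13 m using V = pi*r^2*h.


V = pi * r^2 * h
  = pi * 5.5^2 * 13
  = pi * 30.25 * 13
  = 1235.43 m^3


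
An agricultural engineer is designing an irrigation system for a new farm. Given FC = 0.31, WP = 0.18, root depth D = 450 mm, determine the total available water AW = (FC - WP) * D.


AW = (FC - WP) * D
   = (0.31 - 0.18) * 450
   = 0.13 * 450
   = 58.50 mm


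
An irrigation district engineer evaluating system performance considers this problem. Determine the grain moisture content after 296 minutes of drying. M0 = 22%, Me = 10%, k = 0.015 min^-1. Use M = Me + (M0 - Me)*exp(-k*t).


M = Me + (M0 - Me) * e^(-k*t)
  = 10 + (22 - 10) * e^(-0.015*296)
  = 10 + 12 * e^(-4.440)
  = 10 + 12 * 0.01180
  = 10 + 0.1416
  = 10.14%


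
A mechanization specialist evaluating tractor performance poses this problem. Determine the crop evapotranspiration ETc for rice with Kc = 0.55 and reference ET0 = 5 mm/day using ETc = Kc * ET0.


ETc = Kc * ET0
    = 0.55 * 5
    = 2.75 mm/day


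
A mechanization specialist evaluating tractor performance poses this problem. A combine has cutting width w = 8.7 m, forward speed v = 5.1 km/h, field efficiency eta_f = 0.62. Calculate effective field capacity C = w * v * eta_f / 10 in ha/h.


C = w * v * eta_f / 10
  = 8.7 * 5.1 * 0.62 / 10
  = 27.51 / 10
  = 2.75 ha/h


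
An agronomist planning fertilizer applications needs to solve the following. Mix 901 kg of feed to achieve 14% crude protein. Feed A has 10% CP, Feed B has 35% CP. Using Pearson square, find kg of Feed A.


parts_A = CP_b - target = 35 - 14 = 21
parts_B = target - CP_a = 14 - 10 = 4
total_parts = 21 + 4 = 25
Feed A = 901 * 21 / 25 = 756.84 kg
Feed B = 901 * 4 / 25 = 144.16 kg

756.84 kg


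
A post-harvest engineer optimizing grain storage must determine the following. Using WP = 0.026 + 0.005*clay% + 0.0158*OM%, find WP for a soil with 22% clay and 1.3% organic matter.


WP = 0.026 + 0.005*22 + 0.0158*1.3
   = 0.026 + 0.1100 + 0.0205
   = 0.1565


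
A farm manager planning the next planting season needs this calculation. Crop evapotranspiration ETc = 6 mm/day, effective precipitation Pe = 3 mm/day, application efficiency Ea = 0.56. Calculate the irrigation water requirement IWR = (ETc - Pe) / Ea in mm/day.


IWR = (ETc - Pe) / Ea
    = (6 - 3) / 0.56
    = 3 / 0.56
    = 5.36 mm/day


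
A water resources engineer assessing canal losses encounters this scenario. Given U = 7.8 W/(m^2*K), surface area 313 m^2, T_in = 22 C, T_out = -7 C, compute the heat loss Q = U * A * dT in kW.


dT = 22 - (-7) = 29 K
Q = U * A * dT
  = 7.8 * 313 * 29
  = 70800.60 W = 70.80 kW


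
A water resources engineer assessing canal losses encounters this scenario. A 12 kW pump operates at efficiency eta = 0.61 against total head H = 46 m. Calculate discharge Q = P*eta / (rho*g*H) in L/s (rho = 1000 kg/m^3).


Q = (P * 1000 * eta) / (rho * g * H)
  = (12 * 1000 * 0.61) / (1000 * 9.81 * 46)
  = 7320 / 451260
  = 0.01622 m^3/s = 16.22 L/s


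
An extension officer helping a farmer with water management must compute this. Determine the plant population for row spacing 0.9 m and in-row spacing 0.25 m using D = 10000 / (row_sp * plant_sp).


D = 10000 / (row_sp * plant_sp)
  = 10000 / (0.9 * 0.25)
  = 10000 / 0.2250
  = 44444.44 plants/ha


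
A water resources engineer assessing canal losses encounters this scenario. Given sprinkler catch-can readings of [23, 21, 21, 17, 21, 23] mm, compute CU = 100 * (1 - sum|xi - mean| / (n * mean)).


xbar = 126 / 6 = 21
sum|xi - xbar| = 8
CU = 100 * (1 - 8 / (6 * 21))
   = 100 * (1 - 0.0635)
   = 93.65%


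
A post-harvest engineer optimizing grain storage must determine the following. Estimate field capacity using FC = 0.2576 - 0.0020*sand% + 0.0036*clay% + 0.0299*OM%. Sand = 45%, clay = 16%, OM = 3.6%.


FC = 0.2576 - 0.0020*45 + 0.0036*16 + 0.0299*3.6
   = 0.2576 - 0.0900 + 0.0576 + 0.1076
   = 0.3328


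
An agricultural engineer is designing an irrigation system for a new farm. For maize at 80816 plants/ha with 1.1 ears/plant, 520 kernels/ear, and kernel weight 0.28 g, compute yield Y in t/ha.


Y = density * ears * kernels * kw
  = 80816 * 1.1 * 520 * 0.28 g/ha
  = 12943490.56 g/ha
  = 12943.49 kg/ha = 12.94 t/ha


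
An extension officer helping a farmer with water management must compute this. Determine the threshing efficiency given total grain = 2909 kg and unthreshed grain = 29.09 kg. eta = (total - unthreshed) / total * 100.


eta = (total - unthreshed) / total * 100
    = (2909 - 29.09) / 2909 * 100
    = 2879.91 / 2909 * 100
    = 99%


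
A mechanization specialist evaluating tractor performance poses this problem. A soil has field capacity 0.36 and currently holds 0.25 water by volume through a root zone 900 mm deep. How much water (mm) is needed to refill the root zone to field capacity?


SMD = (FC - theta) * D
    = (0.36 - 0.25) * 900
    = 0.110 * 900
    = 99 mm


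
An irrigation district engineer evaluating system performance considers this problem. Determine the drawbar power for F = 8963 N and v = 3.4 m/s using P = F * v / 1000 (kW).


P = F * v / 1000
  = 8963 * 3.4 / 1000
  = 30474.20 / 1000
  = 30.47 kW


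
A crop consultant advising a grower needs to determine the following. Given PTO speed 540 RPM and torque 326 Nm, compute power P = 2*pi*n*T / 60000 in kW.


P = 2*pi*n*T / 60000
  = 2*pi * 540 * 326 / 60000
  = 1106091.94 / 60000
  = 18.43 kW


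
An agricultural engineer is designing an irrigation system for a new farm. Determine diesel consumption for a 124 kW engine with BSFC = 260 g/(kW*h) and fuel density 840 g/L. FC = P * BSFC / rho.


FC = P * BSFC / rho_fuel
   = 124 * 260 / 840
   = 32240 / 840
   = 38.38 L/h


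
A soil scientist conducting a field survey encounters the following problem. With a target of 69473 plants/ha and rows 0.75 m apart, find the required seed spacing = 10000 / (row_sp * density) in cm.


spacing = 10000 / (row_sp * density)
        = 10000 / (0.75 * 69473)
        = 10000 / 52104.75
        = 0.19192 m = 19.19 cm


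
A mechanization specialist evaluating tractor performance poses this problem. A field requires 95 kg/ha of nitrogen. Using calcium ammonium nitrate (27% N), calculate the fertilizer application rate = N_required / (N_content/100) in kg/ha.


Rate = N_required / (N_content / 100)
     = 95 / (27 / 100)
     = 95 / 0.27
     = 351.85 kg/ha


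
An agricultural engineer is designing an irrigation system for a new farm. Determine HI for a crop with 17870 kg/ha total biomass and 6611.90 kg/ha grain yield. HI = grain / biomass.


HI = grain_yield / biomass
   = 6611.90 / 17870
   = 0.37


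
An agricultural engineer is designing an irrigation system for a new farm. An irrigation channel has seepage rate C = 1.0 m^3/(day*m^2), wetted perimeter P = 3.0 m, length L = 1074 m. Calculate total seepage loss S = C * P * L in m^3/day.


S = C * P * L
  = 1.0 * 3.0 * 1074
  = 3222 m^3/day


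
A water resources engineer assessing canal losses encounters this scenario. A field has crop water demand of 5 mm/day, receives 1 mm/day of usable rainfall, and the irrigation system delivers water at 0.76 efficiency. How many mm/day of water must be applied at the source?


IWR = (ETc - Pe) / Ea
    = (5 - 1) / 0.76
    = 4 / 0.76
    = 5.26 mm/day


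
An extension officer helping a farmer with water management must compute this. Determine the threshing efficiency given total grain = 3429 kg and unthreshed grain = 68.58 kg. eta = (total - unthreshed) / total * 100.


eta = (total - unthreshed) / total * 100
    = (3429 - 68.58) / 3429 * 100
    = 3360.42 / 3429 * 100
    = 98%


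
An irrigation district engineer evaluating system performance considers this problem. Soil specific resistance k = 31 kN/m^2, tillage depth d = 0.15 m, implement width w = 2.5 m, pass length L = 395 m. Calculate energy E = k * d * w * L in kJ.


E = k * d * w * L
  = 31 * 0.15 * 2.5 * 395
  = 4591.88 kJ


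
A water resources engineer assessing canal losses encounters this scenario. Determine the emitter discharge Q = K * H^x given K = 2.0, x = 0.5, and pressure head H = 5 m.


Q = K * H^x
  = 2.0 * 5^0.5
  = 2.0 * 2.2361
  = 4.47 L/h


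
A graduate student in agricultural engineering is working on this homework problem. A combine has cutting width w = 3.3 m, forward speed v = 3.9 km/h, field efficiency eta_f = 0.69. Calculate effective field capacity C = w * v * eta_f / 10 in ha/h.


C = w * v * eta_f / 10
  = 3.3 * 3.9 * 0.69 / 10
  = 8.88 / 10
  = 0.89 ha/h


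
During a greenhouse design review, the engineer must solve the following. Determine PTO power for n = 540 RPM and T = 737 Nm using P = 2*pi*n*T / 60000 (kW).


P = 2*pi*n*T / 60000
  = 2*pi * 540 * 737 / 60000
  = 2500582.09 / 60000
  = 41.68 kW


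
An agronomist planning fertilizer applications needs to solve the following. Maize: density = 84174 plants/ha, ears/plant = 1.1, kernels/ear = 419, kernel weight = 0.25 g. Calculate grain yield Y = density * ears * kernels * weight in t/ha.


Y = density * ears * kernels * kw
  = 84174 * 1.1 * 419 * 0.25 g/ha
  = 9698949.15 g/ha
  = 9698.95 kg/ha = 9.70 t/ha


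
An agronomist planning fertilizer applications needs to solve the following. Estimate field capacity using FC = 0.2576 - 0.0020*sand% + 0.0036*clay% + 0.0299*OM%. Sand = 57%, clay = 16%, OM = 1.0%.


FC = 0.2576 - 0.0020*57 + 0.0036*16 + 0.0299*1.0
   = 0.2576 - 0.1140 + 0.0576 + 0.0299
   = 0.2311


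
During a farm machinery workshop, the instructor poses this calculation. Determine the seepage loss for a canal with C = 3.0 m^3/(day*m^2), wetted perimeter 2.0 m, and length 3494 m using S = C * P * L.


S = C * P * L
  = 3.0 * 2.0 * 3494
  = 20964 m^3/day


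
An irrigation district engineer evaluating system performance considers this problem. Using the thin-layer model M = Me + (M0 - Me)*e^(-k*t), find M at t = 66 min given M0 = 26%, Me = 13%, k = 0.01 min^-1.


M = Me + (M0 - Me) * e^(-k*t)
  = 13 + (26 - 13) * e^(-0.01*66)
  = 13 + 13 * e^(-0.660)
  = 13 + 13 * 0.51685
  = 13 + 6.7191
  = 19.72%


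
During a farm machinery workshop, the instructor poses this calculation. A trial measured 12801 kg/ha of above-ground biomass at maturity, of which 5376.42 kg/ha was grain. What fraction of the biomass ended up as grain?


HI = grain_yield / biomass
   = 5376.42 / 12801
   = 0.42


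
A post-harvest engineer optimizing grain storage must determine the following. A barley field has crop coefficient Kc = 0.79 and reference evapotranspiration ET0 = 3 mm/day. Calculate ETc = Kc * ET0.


ETc = Kc * ET0
    = 0.79 * 3
    = 2.37 mm/day


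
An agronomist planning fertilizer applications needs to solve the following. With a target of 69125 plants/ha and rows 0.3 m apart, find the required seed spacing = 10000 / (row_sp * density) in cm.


spacing = 10000 / (row_sp * density)
        = 10000 / (0.3 * 69125)
        = 10000 / 20737.50
        = 0.48222 m = 48.22 cm


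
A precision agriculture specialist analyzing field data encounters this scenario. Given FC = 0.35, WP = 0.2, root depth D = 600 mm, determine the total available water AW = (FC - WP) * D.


AW = (FC - WP) * D
   = (0.35 - 0.2) * 600
   = 0.15 * 600
   = 90 mm


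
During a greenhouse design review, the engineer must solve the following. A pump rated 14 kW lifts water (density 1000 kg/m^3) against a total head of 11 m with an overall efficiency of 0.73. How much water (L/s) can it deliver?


Q = (P * 1000 * eta) / (rho * g * H)
  = (14 * 1000 * 0.73) / (1000 * 9.81 * 11)
  = 10220 / 107910
  = 0.09471 m^3/s = 94.71 L/s


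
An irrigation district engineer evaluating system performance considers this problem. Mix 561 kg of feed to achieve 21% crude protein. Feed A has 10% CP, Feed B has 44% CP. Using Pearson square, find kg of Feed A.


parts_A = CP_b - target = 44 - 21 = 23
parts_B = target - CP_a = 21 - 10 = 11
total_parts = 23 + 11 = 34
Feed A = 561 * 23 / 34 = 379.50 kg
Feed B = 561 * 11 / 34 = 181.50 kg

379.50 kg


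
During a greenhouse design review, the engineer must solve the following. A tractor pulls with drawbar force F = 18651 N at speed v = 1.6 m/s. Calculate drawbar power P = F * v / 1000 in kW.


P = F * v / 1000
  = 18651 * 1.6 / 1000
  = 29841.60 / 1000
  = 29.84 kW


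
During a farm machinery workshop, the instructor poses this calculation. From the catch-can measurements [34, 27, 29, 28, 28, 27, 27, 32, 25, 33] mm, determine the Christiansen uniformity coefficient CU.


xbar = 290 / 10 = 29
sum|xi - xbar| = 24
CU = 100 * (1 - 24 / (10 * 29))
   = 100 * (1 - 0.0828)
   = 91.72%


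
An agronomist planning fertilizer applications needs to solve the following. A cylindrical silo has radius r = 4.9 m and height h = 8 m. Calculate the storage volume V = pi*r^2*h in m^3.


V = pi * r^2 * h
  = pi * 4.9^2 * 8
  = pi * 24.01 * 8
  = 603.44 m^3


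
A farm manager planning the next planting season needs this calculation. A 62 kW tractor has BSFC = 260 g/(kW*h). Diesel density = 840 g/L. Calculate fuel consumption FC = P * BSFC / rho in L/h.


FC = P * BSFC / rho_fuel
   = 62 * 260 / 840
   = 16120 / 840
   = 19.19 L/h


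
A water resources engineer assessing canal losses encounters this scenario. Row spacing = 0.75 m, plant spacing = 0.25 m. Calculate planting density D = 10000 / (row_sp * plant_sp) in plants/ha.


D = 10000 / (row_sp * plant_sp)
  = 10000 / (0.75 * 0.25)
  = 10000 / 0.1875
  = 53333.33 plants/ha


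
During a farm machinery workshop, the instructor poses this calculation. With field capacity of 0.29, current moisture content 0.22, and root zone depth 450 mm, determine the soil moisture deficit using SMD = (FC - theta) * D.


SMD = (FC - theta) * D
    = (0.29 - 0.22) * 450
    = 0.070 * 450
    = 31.50 mm


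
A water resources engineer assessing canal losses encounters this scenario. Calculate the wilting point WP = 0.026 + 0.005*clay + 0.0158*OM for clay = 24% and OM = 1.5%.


WP = 0.026 + 0.005*24 + 0.0158*1.5
   = 0.026 + 0.1200 + 0.0237
   = 0.1697


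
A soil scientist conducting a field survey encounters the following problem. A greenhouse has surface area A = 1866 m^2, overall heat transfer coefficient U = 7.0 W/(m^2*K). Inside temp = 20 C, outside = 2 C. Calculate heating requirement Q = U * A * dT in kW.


dT = 20 - (2) = 18 K
Q = U * A * dT
  = 7.0 * 1866 * 18
  = 235116 W = 235.12 kW


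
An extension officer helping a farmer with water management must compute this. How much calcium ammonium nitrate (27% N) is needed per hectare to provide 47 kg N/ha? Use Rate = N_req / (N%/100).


Rate = N_required / (N_content / 100)
     = 47 / (27 / 100)
     = 47 / 0.27
     = 174.07 kg/ha


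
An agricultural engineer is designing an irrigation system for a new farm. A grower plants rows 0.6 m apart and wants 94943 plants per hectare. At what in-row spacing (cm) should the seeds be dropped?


spacing = 10000 / (row_sp * density)
        = 10000 / (0.6 * 94943)
        = 10000 / 56965.80
        = 0.17554 m = 17.55 cm


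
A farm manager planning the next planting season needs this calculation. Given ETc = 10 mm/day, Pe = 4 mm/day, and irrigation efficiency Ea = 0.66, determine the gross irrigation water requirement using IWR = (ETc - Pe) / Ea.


IWR = (ETc - Pe) / Ea
    = (10 - 4) / 0.66
    = 6 / 0.66
    = 9.09 mm/day


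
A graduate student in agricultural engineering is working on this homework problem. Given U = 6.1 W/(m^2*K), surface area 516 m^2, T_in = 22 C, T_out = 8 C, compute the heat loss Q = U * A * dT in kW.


dT = 22 - (8) = 14 K
Q = U * A * dT
  = 6.1 * 516 * 14
  = 44066.40 W = 44.07 kW


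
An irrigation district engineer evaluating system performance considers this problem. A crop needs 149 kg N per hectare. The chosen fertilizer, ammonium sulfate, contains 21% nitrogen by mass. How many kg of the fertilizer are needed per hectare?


Rate = N_required / (N_content / 100)
     = 149 / (21 / 100)
     = 149 / 0.21
     = 709.52 kg/ha


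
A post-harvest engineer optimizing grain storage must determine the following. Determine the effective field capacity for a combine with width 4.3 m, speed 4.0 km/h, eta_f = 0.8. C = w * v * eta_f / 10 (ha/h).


C = w * v * eta_f / 10
  = 4.3 * 4.0 * 0.8 / 10
  = 13.76 / 10
  = 1.38 ha/h


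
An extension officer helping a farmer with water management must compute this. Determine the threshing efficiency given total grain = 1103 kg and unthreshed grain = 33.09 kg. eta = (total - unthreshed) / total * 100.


eta = (total - unthreshed) / total * 100
    = (1103 - 33.09) / 1103 * 100
    = 1069.91 / 1103 * 100
    = 97%


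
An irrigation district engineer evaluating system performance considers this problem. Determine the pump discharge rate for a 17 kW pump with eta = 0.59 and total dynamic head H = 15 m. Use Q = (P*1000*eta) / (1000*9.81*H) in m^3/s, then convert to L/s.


Q = (P * 1000 * eta) / (rho * g * H)
  = (17 * 1000 * 0.59) / (1000 * 9.81 * 15)
  = 10030 / 147150
  = 0.06816 m^3/s = 68.16 L/s


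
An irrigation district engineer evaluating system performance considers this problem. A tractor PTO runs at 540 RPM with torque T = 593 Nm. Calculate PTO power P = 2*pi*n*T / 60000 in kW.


P = 2*pi*n*T / 60000
  = 2*pi * 540 * 593 / 60000
  = 2012001.60 / 60000
  = 33.53 kW


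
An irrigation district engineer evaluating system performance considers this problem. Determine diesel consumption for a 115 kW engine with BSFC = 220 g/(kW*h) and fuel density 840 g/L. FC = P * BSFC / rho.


FC = P * BSFC / rho_fuel
   = 115 * 220 / 840
   = 25300 / 840
   = 30.12 L/h


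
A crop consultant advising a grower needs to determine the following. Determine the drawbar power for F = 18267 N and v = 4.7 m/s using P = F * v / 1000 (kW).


P = F * v / 1000
  = 18267 * 4.7 / 1000
  = 85854.90 / 1000
  = 85.85 kW


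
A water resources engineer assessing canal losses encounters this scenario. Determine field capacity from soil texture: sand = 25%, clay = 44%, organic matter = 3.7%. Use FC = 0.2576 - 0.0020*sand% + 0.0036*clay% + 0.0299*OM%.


FC = 0.2576 - 0.0020*25 + 0.0036*44 + 0.0299*3.7
   = 0.2576 - 0.0500 + 0.1584 + 0.1106
   = 0.4766


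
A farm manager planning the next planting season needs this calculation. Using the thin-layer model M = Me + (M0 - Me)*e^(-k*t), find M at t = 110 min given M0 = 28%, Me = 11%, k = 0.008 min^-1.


M = Me + (M0 - Me) * e^(-k*t)
  = 11 + (28 - 11) * e^(-0.008*110)
  = 11 + 17 * e^(-0.880)
  = 11 + 17 * 0.41478
  = 11 + 7.0513
  = 18.05%


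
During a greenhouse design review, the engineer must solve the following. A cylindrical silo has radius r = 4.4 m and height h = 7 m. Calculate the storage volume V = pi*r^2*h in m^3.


V = pi * r^2 * h
  = pi * 4.4^2 * 7
  = pi * 19.36 * 7
  = 425.75 m^3


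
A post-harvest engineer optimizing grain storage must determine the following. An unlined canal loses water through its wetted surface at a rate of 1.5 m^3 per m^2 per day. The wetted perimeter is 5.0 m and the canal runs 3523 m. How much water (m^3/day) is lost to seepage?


S = C * P * L
  = 1.5 * 5.0 * 3523
  = 26422.50 m^3/day


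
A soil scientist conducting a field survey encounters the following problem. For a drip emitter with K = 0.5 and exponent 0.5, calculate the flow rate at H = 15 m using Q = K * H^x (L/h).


Q = K * H^x
  = 0.5 * 15^0.5
  = 0.5 * 3.8730
  = 1.94 L/h


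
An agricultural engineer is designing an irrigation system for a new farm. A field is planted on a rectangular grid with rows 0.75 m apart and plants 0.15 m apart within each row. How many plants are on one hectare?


D = 10000 / (row_sp * plant_sp)
  = 10000 / (0.75 * 0.15)
  = 10000 / 0.1125
  = 88888.89 plants/ha


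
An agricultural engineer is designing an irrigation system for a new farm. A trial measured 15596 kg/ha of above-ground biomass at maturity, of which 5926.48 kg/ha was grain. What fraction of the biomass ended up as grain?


HI = grain_yield / biomass
   = 5926.48 / 15596
   = 0.38


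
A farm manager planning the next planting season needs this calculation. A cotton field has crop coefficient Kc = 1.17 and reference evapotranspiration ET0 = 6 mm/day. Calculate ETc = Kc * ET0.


ETc = Kc * ET0
    = 1.17 * 6
    = 7.02 mm/day


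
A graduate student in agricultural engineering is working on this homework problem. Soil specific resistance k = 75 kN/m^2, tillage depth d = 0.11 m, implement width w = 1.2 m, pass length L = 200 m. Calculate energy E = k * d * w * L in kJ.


E = k * d * w * L
  = 75 * 0.11 * 1.2 * 200
  = 1980 kJ
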